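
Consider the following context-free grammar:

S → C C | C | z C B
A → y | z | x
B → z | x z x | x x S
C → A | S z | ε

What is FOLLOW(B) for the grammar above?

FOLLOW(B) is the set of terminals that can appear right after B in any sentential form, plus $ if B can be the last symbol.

We compute FOLLOW(B) using the standard algorithm.
FOLLOW(S) starts with {$}.
FIRST(A) = {x, y, z}
FIRST(B) = {x, z}
FIRST(C) = {x, y, z, ε}
FIRST(S) = {x, y, z, ε}
FOLLOW(A) = {$, x, y, z}
FOLLOW(B) = {$, z}
FOLLOW(C) = {$, x, y, z}
FOLLOW(S) = {$, z}
Therefore, FOLLOW(B) = {$, z}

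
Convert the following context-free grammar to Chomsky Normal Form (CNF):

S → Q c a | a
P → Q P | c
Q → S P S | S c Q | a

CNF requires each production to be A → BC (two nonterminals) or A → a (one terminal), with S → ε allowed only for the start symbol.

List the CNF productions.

TC → c; TA → a; S → a; P → c; Q → a; S → Q X0; X0 → TC TA; P → Q P; Q → S X1; X1 → P S; Q → S X2; X2 → TC Q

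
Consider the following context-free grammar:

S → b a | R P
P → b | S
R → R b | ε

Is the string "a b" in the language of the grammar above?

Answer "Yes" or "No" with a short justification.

No - no valid derivation exists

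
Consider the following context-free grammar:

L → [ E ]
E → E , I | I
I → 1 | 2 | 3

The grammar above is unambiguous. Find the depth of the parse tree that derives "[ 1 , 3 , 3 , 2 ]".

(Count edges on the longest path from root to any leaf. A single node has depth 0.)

6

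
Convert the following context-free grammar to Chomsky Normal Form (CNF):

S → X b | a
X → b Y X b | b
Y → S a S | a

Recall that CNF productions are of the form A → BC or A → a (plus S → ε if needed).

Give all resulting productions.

TB → b; S → a; X → b; TA → a; Y → a; S → X TB; X → TB X0; X0 → Y X1; X1 → X TB; Y → S X2; X2 → TA S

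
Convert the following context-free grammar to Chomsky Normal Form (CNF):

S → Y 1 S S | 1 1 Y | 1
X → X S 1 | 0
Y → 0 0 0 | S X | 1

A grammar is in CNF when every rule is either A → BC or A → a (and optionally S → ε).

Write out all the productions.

T1 → 1; S → 1; X → 0; T0 → 0; Y → 1; S → Y X0; X0 → T1 X1; X1 → S S; S → T1 X2; X2 → T1 Y; X → X X3; X3 → S T1; Y → T0 X4; X4 → T0 T0; Y → S X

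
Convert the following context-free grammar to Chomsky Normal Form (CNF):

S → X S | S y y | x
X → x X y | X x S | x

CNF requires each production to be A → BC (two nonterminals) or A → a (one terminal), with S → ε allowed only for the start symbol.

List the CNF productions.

TY → y; S → x; TX → x; X → x; S → X S; S → S X0; X0 → TY TY; X → TX X1; X1 → X TY; X → X X2; X2 → TX S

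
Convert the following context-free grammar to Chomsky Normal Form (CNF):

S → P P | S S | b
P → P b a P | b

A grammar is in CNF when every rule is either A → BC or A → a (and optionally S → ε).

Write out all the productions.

S → b; TB → b; TA → a; P → b; S → P P; S → S S; P → P X0; X0 → TB X1; X1 → TA P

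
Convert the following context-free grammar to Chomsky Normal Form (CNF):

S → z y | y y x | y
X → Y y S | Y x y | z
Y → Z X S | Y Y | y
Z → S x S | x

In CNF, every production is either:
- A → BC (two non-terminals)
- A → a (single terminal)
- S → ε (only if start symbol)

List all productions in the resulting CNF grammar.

TZ → z; TY → y; TX → x; S → y; X → z; Y → y; Z → x; S → TZ TY; S → TY X0; X0 → TY TX; X → Y X1; X1 → TY S; X → Y X2; X2 → TX TY; Y → Z X3; X3 → X S; Y → Y Y; Z → S X4; X4 → TX S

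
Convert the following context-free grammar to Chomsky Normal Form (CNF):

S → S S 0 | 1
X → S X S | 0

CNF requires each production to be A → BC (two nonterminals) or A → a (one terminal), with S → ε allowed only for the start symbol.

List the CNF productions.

T0 → 0; S → 1; X → 0; S → S X0; X0 → S T0; X → S X1; X1 → X S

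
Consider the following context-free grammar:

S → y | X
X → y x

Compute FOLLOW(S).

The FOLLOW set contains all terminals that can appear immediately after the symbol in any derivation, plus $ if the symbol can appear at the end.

We compute FOLLOW(S) using the standard algorithm.
FOLLOW(S) starts with {$}.
FIRST(S) = {y}
FIRST(X) = {y}
FOLLOW(S) = {$}
FOLLOW(X) = {$}
Therefore, FOLLOW(S) = {$}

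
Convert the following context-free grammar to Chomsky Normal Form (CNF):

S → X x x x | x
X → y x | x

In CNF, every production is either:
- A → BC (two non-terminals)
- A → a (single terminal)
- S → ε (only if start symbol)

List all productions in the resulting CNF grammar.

TX → x; S → x; TY → y; X → x; S → X X0; X0 → TX X1; X1 → TX TX; X → TY TX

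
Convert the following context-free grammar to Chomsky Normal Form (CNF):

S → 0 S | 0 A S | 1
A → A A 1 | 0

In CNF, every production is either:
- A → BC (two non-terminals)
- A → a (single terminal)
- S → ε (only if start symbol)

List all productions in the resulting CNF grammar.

T0 → 0; S → 1; T1 → 1; A → 0; S → T0 S; S → T0 X0; X0 → A S; A → A X1; X1 → A T1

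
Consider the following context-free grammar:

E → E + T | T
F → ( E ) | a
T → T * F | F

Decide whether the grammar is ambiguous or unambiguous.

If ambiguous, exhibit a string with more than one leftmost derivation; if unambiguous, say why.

Unambiguous - every string in the language has a unique leftmost derivation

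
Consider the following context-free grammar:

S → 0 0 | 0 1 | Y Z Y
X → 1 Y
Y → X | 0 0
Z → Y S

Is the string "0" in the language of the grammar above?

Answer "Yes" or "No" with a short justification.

No - no valid derivation exists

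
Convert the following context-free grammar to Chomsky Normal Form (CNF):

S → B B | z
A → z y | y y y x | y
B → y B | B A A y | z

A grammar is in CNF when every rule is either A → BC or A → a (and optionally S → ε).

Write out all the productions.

S → z; TZ → z; TY → y; TX → x; A → y; B → z; S → B B; A → TZ TY; A → TY X0; X0 → TY X1; X1 → TY TX; B → TY B; B → B X2; X2 → A X3; X3 → A TY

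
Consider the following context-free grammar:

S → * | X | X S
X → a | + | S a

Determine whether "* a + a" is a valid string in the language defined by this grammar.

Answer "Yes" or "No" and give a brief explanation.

Yes - a valid derivation exists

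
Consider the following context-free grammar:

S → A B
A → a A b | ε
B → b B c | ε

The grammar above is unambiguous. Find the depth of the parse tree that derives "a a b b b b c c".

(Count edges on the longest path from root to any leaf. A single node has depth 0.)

4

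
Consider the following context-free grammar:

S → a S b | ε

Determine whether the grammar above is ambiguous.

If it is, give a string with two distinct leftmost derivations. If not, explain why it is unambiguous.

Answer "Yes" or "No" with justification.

No - the grammar is unambiguous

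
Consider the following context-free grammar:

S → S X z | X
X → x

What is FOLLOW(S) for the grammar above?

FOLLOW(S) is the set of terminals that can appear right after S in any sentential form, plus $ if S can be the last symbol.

We compute FOLLOW(S) using the standard algorithm.
FOLLOW(S) starts with {$}.
FIRST(S) = {x}
FIRST(X) = {x}
FOLLOW(S) = {$, x}
FOLLOW(X) = {$, x, z}
Therefore, FOLLOW(S) = {$, x}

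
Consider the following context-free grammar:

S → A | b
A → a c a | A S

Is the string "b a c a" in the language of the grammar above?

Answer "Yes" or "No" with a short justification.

No - no valid derivation exists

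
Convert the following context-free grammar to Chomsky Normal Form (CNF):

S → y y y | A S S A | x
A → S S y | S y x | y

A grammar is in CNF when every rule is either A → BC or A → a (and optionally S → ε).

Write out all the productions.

TY → y; S → x; TX → x; A → y; S → TY X0; X0 → TY TY; S → A X1; X1 → S X2; X2 → S A; A → S X3; X3 → S TY; A → S X4; X4 → TY TX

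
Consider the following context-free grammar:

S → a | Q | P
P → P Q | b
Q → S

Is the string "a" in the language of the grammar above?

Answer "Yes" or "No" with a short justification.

Yes - a valid derivation exists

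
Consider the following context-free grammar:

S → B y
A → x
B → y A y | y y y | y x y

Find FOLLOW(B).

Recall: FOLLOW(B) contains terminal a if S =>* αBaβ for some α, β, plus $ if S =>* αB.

We compute FOLLOW(B) using the standard algorithm.
FOLLOW(S) starts with {$}.
FIRST(A) = {x}
FIRST(B) = {y}
FIRST(S) = {y}
FOLLOW(A) = {y}
FOLLOW(B) = {y}
FOLLOW(S) = {$}
Therefore, FOLLOW(B) = {y}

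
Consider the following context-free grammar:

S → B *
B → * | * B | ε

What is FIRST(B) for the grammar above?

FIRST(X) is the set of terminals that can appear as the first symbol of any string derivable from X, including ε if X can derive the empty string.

We compute FIRST(B) using the standard algorithm.
FIRST(B) = {*, ε}
FIRST(S) = {*}
Therefore, FIRST(B) = {*, ε}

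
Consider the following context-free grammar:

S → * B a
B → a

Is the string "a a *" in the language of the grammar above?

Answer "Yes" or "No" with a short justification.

No - no valid derivation exists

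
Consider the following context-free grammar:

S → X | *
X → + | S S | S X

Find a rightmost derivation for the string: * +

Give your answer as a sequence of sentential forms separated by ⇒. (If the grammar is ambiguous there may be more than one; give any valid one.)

S ⇒ X ⇒ S X ⇒ S + ⇒ * +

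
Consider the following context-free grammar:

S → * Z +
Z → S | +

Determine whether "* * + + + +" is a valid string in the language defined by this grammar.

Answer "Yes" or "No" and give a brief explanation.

No - no valid derivation exists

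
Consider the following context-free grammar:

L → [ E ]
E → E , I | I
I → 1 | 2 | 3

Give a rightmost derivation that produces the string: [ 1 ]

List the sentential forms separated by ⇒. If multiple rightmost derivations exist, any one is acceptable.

L ⇒ [ E ] ⇒ [ I ] ⇒ [ 1 ]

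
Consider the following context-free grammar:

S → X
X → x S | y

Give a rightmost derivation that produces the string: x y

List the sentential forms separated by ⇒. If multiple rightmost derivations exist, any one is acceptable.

S ⇒ X ⇒ x S ⇒ x X ⇒ x y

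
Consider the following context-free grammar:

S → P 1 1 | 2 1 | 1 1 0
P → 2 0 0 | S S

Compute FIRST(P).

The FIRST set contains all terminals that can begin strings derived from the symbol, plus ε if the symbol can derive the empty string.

We compute FIRST(P) using the standard algorithm.
FIRST(P) = {1, 2}
FIRST(S) = {1, 2}
Therefore, FIRST(P) = {1, 2}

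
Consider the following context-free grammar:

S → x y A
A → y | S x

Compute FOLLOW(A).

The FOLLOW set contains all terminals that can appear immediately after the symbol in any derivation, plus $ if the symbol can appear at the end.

We compute FOLLOW(A) using the standard algorithm.
FOLLOW(S) starts with {$}.
FIRST(A) = {x, y}
FIRST(S) = {x}
FOLLOW(A) = {$, x}
FOLLOW(S) = {$, x}
Therefore, FOLLOW(A) = {$, x}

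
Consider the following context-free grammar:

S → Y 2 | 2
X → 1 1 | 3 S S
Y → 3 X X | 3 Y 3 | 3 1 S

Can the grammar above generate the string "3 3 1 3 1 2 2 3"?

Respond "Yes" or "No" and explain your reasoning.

No - no valid derivation exists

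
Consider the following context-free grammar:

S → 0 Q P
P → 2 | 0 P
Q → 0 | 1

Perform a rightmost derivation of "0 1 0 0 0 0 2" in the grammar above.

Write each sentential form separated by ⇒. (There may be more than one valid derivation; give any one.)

S ⇒ 0 Q P ⇒ 0 Q 0 P ⇒ 0 Q 0 0 P ⇒ 0 Q 0 0 0 P ⇒ 0 Q 0 0 0 0 P ⇒ 0 Q 0 0 0 0 2 ⇒ 0 1 0 0 0 0 2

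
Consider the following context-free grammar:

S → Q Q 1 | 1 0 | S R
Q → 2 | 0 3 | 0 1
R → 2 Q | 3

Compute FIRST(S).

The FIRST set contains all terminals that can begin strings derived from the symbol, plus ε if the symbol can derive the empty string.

We compute FIRST(S) using the standard algorithm.
FIRST(Q) = {0, 2}
FIRST(R) = {2, 3}
FIRST(S) = {0, 1, 2}
Therefore, FIRST(S) = {0, 1, 2}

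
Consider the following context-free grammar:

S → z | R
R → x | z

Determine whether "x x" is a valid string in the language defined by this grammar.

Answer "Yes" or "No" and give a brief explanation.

No - no valid derivation exists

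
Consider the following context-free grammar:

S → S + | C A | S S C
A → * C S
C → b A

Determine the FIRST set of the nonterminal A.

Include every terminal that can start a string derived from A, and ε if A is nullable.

We compute FIRST(A) using the standard algorithm.
FIRST(A) = {*}
FIRST(C) = {b}
FIRST(S) = {b}
Therefore, FIRST(A) = {*}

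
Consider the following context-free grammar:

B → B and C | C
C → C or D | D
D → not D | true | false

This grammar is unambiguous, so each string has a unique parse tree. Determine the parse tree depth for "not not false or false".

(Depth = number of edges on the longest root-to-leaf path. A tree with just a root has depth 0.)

6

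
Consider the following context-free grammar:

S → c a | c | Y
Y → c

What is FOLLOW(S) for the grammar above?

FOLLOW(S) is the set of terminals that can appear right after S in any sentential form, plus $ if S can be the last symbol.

We compute FOLLOW(S) using the standard algorithm.
FOLLOW(S) starts with {$}.
FIRST(S) = {c}
FIRST(Y) = {c}
FOLLOW(S) = {$}
FOLLOW(Y) = {$}
Therefore, FOLLOW(S) = {$}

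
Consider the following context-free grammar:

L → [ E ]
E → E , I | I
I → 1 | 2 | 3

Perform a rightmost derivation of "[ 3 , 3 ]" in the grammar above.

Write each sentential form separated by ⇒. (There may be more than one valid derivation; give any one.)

L ⇒ [ E ] ⇒ [ E , I ] ⇒ [ E , 3 ] ⇒ [ I , 3 ] ⇒ [ 3 , 3 ]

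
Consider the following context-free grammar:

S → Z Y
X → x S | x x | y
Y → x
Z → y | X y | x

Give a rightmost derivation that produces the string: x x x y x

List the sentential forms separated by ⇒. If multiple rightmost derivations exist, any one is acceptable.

S ⇒ Z Y ⇒ Z x ⇒ X y x ⇒ x S y x ⇒ x Z Y y x ⇒ x Z x y x ⇒ x x x y x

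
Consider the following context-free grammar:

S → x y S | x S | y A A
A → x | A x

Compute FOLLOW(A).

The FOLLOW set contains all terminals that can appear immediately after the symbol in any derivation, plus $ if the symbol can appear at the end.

We compute FOLLOW(A) using the standard algorithm.
FOLLOW(S) starts with {$}.
FIRST(A) = {x}
FIRST(S) = {x, y}
FOLLOW(A) = {$, x}
FOLLOW(S) = {$}
Therefore, FOLLOW(A) = {$, x}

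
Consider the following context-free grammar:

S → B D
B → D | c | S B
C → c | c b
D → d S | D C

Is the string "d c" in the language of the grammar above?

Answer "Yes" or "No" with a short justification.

No - no valid derivation exists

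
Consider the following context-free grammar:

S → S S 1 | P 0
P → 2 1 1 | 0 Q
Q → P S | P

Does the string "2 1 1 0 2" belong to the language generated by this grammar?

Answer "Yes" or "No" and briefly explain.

No - no valid derivation exists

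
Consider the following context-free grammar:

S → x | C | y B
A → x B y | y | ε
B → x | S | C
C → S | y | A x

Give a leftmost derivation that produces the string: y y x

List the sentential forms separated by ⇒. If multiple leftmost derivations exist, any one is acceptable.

S ⇒ y B ⇒ y S ⇒ y C ⇒ y S ⇒ y C ⇒ y A x ⇒ y y x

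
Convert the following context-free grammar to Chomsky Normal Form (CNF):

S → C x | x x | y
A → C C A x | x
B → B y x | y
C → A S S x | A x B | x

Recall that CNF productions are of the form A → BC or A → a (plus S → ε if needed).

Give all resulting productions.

TX → x; S → y; A → x; TY → y; B → y; C → x; S → C TX; S → TX TX; A → C X0; X0 → C X1; X1 → A TX; B → B X2; X2 → TY TX; C → A X3; X3 → S X4; X4 → S TX; C → A X5; X5 → TX B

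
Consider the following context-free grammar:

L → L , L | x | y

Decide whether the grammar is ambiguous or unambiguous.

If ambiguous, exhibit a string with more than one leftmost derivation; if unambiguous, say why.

Ambiguous - the string 'y , y , y , y' has two distinct leftmost derivations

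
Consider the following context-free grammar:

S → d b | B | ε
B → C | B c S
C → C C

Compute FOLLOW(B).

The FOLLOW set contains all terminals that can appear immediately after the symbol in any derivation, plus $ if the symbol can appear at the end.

We compute FOLLOW(B) using the standard algorithm.
FOLLOW(S) starts with {$}.
FIRST(B) = {}
FIRST(C) = {}
FIRST(S) = {d, ε}
FOLLOW(B) = {$, c}
FOLLOW(C) = {$, c}
FOLLOW(S) = {$, c}
Therefore, FOLLOW(B) = {$, c}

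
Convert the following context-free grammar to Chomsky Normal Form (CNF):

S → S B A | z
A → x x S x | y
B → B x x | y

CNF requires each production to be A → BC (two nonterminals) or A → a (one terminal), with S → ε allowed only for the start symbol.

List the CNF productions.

S → z; TX → x; A → y; B → y; S → S X0; X0 → B A; A → TX X1; X1 → TX X2; X2 → S TX; B → B X3; X3 → TX TX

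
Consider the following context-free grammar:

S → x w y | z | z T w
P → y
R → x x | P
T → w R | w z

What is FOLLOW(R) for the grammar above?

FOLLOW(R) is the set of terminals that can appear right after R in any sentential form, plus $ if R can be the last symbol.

We compute FOLLOW(R) using the standard algorithm.
FOLLOW(S) starts with {$}.
FIRST(P) = {y}
FIRST(R) = {x, y}
FIRST(S) = {x, z}
FIRST(T) = {w}
FOLLOW(P) = {w}
FOLLOW(R) = {w}
FOLLOW(S) = {$}
FOLLOW(T) = {w}
Therefore, FOLLOW(R) = {w}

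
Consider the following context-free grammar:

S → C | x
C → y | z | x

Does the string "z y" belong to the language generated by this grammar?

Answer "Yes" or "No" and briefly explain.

No - no valid derivation exists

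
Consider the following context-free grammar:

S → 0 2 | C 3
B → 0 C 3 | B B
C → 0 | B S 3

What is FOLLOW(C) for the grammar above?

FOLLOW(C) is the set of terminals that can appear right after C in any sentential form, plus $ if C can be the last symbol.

We compute FOLLOW(C) using the standard algorithm.
FOLLOW(S) starts with {$}.
FIRST(B) = {0}
FIRST(C) = {0}
FIRST(S) = {0}
FOLLOW(B) = {0}
FOLLOW(C) = {3}
FOLLOW(S) = {$, 3}
Therefore, FOLLOW(C) = {3}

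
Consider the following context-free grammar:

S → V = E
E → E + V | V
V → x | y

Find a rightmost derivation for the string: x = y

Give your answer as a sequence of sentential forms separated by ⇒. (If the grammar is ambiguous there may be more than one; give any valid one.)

S ⇒ V = E ⇒ V = V ⇒ V = y ⇒ x = y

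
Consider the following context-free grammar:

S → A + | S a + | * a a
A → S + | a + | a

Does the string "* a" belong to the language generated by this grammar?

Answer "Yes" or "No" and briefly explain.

No - no valid derivation exists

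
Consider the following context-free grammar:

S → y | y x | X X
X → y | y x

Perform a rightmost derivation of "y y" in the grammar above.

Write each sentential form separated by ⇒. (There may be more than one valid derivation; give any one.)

S ⇒ X X ⇒ X y ⇒ y y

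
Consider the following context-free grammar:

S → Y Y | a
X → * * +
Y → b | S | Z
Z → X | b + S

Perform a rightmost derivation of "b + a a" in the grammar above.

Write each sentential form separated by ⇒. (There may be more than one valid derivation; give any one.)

S ⇒ Y Y ⇒ Y S ⇒ Y a ⇒ Z a ⇒ b + S a ⇒ b + a a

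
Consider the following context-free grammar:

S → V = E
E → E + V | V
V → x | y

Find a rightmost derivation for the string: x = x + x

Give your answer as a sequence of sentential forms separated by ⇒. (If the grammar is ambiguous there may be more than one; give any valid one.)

S ⇒ V = E ⇒ V = E + V ⇒ V = E + x ⇒ V = V + x ⇒ V = x + x ⇒ x = x + x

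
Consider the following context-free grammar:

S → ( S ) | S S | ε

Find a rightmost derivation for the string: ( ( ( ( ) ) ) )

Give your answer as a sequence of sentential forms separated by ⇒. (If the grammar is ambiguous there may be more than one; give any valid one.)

S ⇒ ( S ) ⇒ ( ( S ) ) ⇒ ( ( ( S ) ) ) ⇒ ( ( ( ( S ) ) ) ) ⇒ ( ( ( ( ) ) ) )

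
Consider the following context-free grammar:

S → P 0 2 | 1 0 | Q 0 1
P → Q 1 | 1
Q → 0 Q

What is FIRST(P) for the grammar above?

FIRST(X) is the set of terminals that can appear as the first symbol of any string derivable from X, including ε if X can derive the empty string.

We compute FIRST(P) using the standard algorithm.
FIRST(P) = {0, 1}
FIRST(Q) = {0}
FIRST(S) = {0, 1}
Therefore, FIRST(P) = {0, 1}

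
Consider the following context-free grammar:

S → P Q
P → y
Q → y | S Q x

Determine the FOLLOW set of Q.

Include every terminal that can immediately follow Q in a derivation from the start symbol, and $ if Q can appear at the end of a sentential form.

We compute FOLLOW(Q) using the standard algorithm.
FOLLOW(S) starts with {$}.
FIRST(P) = {y}
FIRST(Q) = {y}
FIRST(S) = {y}
FOLLOW(P) = {y}
FOLLOW(Q) = {$, x, y}
FOLLOW(S) = {$, y}
Therefore, FOLLOW(Q) = {$, x, y}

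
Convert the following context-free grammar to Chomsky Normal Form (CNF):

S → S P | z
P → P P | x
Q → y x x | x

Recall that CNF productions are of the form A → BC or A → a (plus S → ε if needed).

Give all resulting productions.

S → z; P → x; TY → y; TX → x; Q → x; S → S P; P → P P; Q → TY X0; X0 → TX TX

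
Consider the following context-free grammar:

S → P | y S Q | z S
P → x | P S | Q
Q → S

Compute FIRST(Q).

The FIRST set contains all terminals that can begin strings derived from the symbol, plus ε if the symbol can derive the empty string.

We compute FIRST(Q) using the standard algorithm.
FIRST(P) = {x, y, z}
FIRST(Q) = {x, y, z}
FIRST(S) = {x, y, z}
Therefore, FIRST(Q) = {x, y, z}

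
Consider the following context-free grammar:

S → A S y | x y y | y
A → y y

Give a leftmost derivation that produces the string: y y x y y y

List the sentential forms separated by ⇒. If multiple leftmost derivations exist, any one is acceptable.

S ⇒ A S y ⇒ y y S y ⇒ y y x y y y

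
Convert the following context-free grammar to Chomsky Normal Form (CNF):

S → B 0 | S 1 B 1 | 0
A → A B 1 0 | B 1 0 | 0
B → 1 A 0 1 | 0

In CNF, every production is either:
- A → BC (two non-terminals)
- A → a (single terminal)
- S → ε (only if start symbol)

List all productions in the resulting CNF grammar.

T0 → 0; T1 → 1; S → 0; A → 0; B → 0; S → B T0; S → S X0; X0 → T1 X1; X1 → B T1; A → A X2; X2 → B X3; X3 → T1 T0; A → B X4; X4 → T1 T0; B → T1 X5; X5 → A X6; X6 → T0 T1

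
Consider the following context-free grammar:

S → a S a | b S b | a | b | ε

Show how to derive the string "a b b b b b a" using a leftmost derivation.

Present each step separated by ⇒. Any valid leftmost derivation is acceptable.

S ⇒ a S a ⇒ a b S b a ⇒ a b b S b b a ⇒ a b b b b b a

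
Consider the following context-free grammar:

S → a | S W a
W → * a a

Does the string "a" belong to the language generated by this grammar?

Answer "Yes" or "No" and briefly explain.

Yes - a valid derivation exists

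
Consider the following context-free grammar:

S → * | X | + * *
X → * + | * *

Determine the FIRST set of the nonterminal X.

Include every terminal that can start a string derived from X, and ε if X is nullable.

We compute FIRST(X) using the standard algorithm.
FIRST(S) = {*, +}
FIRST(X) = {*}
Therefore, FIRST(X) = {*}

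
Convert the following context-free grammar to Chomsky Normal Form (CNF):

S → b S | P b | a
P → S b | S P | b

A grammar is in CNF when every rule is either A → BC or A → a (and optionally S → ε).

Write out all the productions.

TB → b; S → a; P → b; S → TB S; S → P TB; P → S TB; P → S P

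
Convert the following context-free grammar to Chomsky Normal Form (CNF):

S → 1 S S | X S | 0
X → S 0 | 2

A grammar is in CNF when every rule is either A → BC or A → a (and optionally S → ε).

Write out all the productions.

T1 → 1; S → 0; T0 → 0; X → 2; S → T1 X0; X0 → S S; S → X S; X → S T0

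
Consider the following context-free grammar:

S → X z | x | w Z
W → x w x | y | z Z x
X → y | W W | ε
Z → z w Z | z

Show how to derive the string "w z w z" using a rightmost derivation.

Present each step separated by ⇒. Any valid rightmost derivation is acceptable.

S ⇒ w Z ⇒ w z w Z ⇒ w z w z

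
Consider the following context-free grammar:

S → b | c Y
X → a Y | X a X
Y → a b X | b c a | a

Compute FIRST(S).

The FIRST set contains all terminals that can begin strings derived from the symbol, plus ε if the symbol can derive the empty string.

We compute FIRST(S) using the standard algorithm.
FIRST(S) = {b, c}
FIRST(X) = {a}
FIRST(Y) = {a, b}
Therefore, FIRST(S) = {b, c}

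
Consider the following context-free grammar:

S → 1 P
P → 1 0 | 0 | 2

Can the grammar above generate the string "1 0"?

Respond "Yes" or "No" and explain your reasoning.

Yes - a valid derivation exists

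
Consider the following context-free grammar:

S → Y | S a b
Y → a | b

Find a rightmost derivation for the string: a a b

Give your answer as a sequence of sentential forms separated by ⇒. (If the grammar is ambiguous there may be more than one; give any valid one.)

S ⇒ S a b ⇒ Y a b ⇒ a a b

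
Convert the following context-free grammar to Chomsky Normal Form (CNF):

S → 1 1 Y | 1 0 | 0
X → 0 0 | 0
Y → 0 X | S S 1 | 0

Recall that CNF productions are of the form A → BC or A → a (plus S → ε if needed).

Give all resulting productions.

T1 → 1; T0 → 0; S → 0; X → 0; Y → 0; S → T1 X0; X0 → T1 Y; S → T1 T0; X → T0 T0; Y → T0 X; Y → S X1; X1 → S T1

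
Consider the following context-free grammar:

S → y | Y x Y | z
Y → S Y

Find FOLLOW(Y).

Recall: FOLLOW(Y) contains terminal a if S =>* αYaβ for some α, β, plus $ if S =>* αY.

We compute FOLLOW(Y) using the standard algorithm.
FOLLOW(S) starts with {$}.
FIRST(S) = {y, z}
FIRST(Y) = {y, z}
FOLLOW(S) = {$, y, z}
FOLLOW(Y) = {$, x, y, z}
Therefore, FOLLOW(Y) = {$, x, y, z}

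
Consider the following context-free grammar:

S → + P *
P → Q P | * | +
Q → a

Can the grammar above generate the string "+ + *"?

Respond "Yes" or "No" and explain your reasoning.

Yes - a valid derivation exists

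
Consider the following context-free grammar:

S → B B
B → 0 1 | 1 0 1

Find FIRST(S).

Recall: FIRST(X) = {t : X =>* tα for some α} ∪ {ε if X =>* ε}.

We compute FIRST(S) using the standard algorithm.
FIRST(B) = {0, 1}
FIRST(S) = {0, 1}
Therefore, FIRST(S) = {0, 1}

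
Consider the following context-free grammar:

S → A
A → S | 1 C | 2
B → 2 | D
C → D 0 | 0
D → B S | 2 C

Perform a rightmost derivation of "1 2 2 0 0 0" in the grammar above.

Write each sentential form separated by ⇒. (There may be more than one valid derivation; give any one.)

S ⇒ A ⇒ 1 C ⇒ 1 D 0 ⇒ 1 2 C 0 ⇒ 1 2 D 0 0 ⇒ 1 2 2 C 0 0 ⇒ 1 2 2 0 0 0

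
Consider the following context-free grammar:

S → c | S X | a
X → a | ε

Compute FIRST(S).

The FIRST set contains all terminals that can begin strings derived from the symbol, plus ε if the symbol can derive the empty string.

We compute FIRST(S) using the standard algorithm.
FIRST(S) = {a, c}
FIRST(X) = {a, ε}
Therefore, FIRST(S) = {a, c}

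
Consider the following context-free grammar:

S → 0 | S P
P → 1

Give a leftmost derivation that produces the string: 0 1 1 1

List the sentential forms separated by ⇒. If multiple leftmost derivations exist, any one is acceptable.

S ⇒ S P ⇒ S P P ⇒ S P P P ⇒ 0 P P P ⇒ 0 1 P P ⇒ 0 1 1 P ⇒ 0 1 1 1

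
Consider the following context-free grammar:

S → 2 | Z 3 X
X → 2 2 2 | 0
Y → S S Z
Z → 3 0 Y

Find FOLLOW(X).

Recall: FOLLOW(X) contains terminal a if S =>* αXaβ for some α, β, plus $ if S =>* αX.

We compute FOLLOW(X) using the standard algorithm.
FOLLOW(S) starts with {$}.
FIRST(S) = {2, 3}
FIRST(X) = {0, 2}
FIRST(Y) = {2, 3}
FIRST(Z) = {3}
FOLLOW(S) = {$, 2, 3}
FOLLOW(X) = {$, 2, 3}
FOLLOW(Y) = {3}
FOLLOW(Z) = {3}
Therefore, FOLLOW(X) = {$, 2, 3}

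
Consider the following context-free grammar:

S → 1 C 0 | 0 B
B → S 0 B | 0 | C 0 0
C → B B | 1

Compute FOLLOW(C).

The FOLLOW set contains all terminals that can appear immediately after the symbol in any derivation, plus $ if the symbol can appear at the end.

We compute FOLLOW(C) using the standard algorithm.
FOLLOW(S) starts with {$}.
FIRST(B) = {0, 1}
FIRST(C) = {0, 1}
FIRST(S) = {0, 1}
FOLLOW(B) = {$, 0, 1}
FOLLOW(C) = {0}
FOLLOW(S) = {$, 0}
Therefore, FOLLOW(C) = {0}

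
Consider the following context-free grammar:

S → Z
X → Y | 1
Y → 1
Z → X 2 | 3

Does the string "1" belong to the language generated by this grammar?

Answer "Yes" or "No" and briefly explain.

No - no valid derivation exists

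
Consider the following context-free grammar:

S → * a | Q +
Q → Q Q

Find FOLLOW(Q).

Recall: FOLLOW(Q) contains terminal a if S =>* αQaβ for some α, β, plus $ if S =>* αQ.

We compute FOLLOW(Q) using the standard algorithm.
FOLLOW(S) starts with {$}.
FIRST(Q) = {}
FIRST(S) = {*}
FOLLOW(Q) = {+}
FOLLOW(S) = {$}
Therefore, FOLLOW(Q) = {+}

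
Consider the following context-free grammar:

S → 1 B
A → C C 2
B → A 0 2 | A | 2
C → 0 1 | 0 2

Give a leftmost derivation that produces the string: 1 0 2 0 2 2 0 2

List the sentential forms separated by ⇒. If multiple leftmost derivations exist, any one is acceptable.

S ⇒ 1 B ⇒ 1 A 0 2 ⇒ 1 C C 2 0 2 ⇒ 1 0 2 C 2 0 2 ⇒ 1 0 2 0 2 2 0 2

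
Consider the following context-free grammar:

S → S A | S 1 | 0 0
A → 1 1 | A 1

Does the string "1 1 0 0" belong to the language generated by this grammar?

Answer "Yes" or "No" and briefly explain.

No - no valid derivation exists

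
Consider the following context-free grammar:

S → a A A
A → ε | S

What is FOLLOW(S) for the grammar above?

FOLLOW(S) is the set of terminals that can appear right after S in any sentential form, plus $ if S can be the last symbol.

We compute FOLLOW(S) using the standard algorithm.
FOLLOW(S) starts with {$}.
FIRST(A) = {a, ε}
FIRST(S) = {a}
FOLLOW(A) = {$, a}
FOLLOW(S) = {$, a}
Therefore, FOLLOW(S) = {$, a}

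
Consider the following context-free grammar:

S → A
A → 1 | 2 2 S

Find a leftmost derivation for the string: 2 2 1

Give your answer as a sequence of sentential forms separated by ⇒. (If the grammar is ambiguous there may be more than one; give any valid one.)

S ⇒ A ⇒ 2 2 S ⇒ 2 2 A ⇒ 2 2 1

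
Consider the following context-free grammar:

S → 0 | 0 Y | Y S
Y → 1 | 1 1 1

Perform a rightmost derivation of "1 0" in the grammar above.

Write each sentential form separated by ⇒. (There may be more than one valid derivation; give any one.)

S ⇒ Y S ⇒ Y 0 ⇒ 1 0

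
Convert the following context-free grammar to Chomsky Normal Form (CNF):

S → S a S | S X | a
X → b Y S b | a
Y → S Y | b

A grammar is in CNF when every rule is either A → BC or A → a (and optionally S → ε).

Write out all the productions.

TA → a; S → a; TB → b; X → a; Y → b; S → S X0; X0 → TA S; S → S X; X → TB X1; X1 → Y X2; X2 → S TB; Y → S Y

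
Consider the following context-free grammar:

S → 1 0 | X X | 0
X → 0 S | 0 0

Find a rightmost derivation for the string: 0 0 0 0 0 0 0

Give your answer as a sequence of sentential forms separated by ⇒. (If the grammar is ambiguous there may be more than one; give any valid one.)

S ⇒ X X ⇒ X 0 S ⇒ X 0 X X ⇒ X 0 X 0 0 ⇒ X 0 0 0 0 0 ⇒ 0 0 0 0 0 0 0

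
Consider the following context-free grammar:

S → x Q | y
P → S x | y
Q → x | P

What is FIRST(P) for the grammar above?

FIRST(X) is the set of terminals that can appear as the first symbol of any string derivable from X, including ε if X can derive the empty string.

We compute FIRST(P) using the standard algorithm.
FIRST(P) = {x, y}
FIRST(Q) = {x, y}
FIRST(S) = {x, y}
Therefore, FIRST(P) = {x, y}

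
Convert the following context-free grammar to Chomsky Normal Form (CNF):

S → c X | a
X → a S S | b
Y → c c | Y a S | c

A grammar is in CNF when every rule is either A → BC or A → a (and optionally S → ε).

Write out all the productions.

TC → c; S → a; TA → a; X → b; Y → c; S → TC X; X → TA X0; X0 → S S; Y → TC TC; Y → Y X1; X1 → TA S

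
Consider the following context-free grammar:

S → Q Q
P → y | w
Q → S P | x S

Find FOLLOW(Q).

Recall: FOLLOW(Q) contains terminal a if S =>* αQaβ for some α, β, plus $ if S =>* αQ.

We compute FOLLOW(Q) using the standard algorithm.
FOLLOW(S) starts with {$}.
FIRST(P) = {w, y}
FIRST(Q) = {x}
FIRST(S) = {x}
FOLLOW(P) = {$, w, x, y}
FOLLOW(Q) = {$, w, x, y}
FOLLOW(S) = {$, w, x, y}
Therefore, FOLLOW(Q) = {$, w, x, y}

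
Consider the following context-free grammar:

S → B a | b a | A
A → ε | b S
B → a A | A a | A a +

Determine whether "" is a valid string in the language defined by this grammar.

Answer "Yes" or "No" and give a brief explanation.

Yes - a valid derivation exists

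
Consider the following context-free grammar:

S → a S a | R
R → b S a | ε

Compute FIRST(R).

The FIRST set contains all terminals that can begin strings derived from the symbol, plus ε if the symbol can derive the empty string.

We compute FIRST(R) using the standard algorithm.
FIRST(R) = {b, ε}
FIRST(S) = {a, b, ε}
Therefore, FIRST(R) = {b, ε}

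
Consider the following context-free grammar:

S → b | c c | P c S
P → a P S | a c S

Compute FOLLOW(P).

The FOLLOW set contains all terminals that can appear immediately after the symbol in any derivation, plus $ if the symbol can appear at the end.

We compute FOLLOW(P) using the standard algorithm.
FOLLOW(S) starts with {$}.
FIRST(P) = {a}
FIRST(S) = {a, b, c}
FOLLOW(P) = {a, b, c}
FOLLOW(S) = {$, a, b, c}
Therefore, FOLLOW(P) = {a, b, c}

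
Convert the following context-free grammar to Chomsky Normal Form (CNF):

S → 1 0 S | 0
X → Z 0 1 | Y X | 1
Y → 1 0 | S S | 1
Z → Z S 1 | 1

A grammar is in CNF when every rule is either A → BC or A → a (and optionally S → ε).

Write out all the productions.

T1 → 1; T0 → 0; S → 0; X → 1; Y → 1; Z → 1; S → T1 X0; X0 → T0 S; X → Z X1; X1 → T0 T1; X → Y X; Y → T1 T0; Y → S S; Z → Z X2; X2 → S T1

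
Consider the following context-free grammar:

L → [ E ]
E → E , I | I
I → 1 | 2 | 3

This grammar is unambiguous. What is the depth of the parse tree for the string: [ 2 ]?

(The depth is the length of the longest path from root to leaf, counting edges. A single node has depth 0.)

3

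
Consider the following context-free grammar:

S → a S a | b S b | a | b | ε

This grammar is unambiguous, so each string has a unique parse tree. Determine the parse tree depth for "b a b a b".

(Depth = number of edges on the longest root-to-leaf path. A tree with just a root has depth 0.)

3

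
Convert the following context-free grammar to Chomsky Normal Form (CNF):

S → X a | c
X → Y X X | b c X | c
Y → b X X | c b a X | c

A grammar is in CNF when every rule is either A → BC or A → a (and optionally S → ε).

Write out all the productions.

TA → a; S → c; TB → b; TC → c; X → c; Y → c; S → X TA; X → Y X0; X0 → X X; X → TB X1; X1 → TC X; Y → TB X2; X2 → X X; Y → TC X3; X3 → TB X4; X4 → TA X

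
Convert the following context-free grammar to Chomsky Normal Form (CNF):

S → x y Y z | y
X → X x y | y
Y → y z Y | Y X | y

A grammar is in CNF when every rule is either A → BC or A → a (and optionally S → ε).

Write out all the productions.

TX → x; TY → y; TZ → z; S → y; X → y; Y → y; S → TX X0; X0 → TY X1; X1 → Y TZ; X → X X2; X2 → TX TY; Y → TY X3; X3 → TZ Y; Y → Y X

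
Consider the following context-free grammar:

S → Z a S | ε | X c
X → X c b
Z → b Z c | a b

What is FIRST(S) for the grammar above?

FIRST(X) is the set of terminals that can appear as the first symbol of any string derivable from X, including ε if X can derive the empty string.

We compute FIRST(S) using the standard algorithm.
FIRST(S) = {a, b, ε}
FIRST(X) = {}
FIRST(Z) = {a, b}
Therefore, FIRST(S) = {a, b, ε}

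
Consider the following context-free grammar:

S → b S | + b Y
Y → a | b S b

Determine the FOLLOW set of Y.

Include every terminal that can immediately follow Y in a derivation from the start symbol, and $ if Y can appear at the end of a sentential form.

We compute FOLLOW(Y) using the standard algorithm.
FOLLOW(S) starts with {$}.
FIRST(S) = {+, b}
FIRST(Y) = {a, b}
FOLLOW(S) = {$, b}
FOLLOW(Y) = {$, b}
Therefore, FOLLOW(Y) = {$, b}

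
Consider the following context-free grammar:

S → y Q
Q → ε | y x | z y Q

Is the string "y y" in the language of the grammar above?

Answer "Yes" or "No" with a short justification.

No - no valid derivation exists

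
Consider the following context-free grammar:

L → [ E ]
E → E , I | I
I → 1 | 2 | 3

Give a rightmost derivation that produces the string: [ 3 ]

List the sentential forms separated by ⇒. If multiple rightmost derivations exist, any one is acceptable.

L ⇒ [ E ] ⇒ [ I ] ⇒ [ 3 ]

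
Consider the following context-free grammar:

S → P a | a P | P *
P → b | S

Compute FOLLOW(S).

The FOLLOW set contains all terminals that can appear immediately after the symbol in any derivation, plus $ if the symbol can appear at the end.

We compute FOLLOW(S) using the standard algorithm.
FOLLOW(S) starts with {$}.
FIRST(P) = {a, b}
FIRST(S) = {a, b}
FOLLOW(P) = {$, *, a}
FOLLOW(S) = {$, *, a}
Therefore, FOLLOW(S) = {$, *, a}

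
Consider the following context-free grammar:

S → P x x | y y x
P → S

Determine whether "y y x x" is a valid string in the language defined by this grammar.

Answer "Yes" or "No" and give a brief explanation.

No - no valid derivation exists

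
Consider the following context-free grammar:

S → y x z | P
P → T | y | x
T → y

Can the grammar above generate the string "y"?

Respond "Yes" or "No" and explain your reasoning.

Yes - a valid derivation exists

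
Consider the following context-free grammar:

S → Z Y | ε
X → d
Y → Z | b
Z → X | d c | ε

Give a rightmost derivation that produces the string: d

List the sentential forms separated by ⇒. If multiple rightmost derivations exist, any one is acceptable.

S ⇒ Z Y ⇒ Z Z ⇒ Z X ⇒ Z d ⇒ d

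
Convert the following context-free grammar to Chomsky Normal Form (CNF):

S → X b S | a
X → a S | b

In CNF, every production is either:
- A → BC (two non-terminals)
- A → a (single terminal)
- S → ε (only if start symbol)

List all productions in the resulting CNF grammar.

TB → b; S → a; TA → a; X → b; S → X X0; X0 → TB S; X → TA S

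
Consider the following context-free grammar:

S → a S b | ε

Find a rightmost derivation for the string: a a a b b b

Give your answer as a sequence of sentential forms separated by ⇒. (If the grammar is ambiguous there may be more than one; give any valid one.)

S ⇒ a S b ⇒ a a S b b ⇒ a a a S b b b ⇒ a a a b b b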